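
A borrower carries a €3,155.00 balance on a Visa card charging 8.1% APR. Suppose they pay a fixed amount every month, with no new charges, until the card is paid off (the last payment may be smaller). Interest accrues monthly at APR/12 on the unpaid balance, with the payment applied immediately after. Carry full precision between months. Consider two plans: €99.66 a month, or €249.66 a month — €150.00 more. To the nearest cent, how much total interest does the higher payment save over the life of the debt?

€252.43

Monthly rate r = 8.1%/12 = 0.675% = 0.00675.
At €99.66/mo: n = ⌈−ln(1 − rB₀/P)/ln(1+r)⌉ = 36 payments (last €73.35); total interest = total paid − €3,155.00 = €406.45.
At €249.66/mo: 14 payments (last €63.44); total interest €154.02.
Interest saved = €406.45 − €154.02 = €252.43.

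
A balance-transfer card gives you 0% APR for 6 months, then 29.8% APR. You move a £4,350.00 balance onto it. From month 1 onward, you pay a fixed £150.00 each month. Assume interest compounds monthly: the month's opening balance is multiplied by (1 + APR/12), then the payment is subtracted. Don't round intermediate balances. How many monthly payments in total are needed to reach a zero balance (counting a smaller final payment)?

Promo months 1–6 at r₀ = 0%/12 = 0; months 7+ at r₁ = 29.8%/12 = 0.0248333.
After month 6 (no interest yet): B = £4,350.00 − 6·£150.00 = £3,450.00.
Then at r₁ with £150.00/mo: n₂ = −ln(1 − r₁·B/P)/ln(1+r₁) ≈ 34.52 → 35 more payments.

41 payments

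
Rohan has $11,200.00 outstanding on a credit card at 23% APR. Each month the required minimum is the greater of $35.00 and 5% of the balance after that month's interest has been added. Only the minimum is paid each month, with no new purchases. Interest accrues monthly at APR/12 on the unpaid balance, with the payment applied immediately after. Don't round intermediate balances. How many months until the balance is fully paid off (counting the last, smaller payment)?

112 months

Monthly rate r = 23%/12 = 1.91667% = 0.0191667.
While 5% of the post-interest balance exceeds $35.00, each month B ← (B·(1+r))·(1 − 0.05), i.e. B shrinks by the factor (1+r)·0.95 = 0.96821.
This holds for months 1–87. Entering month 88 the balance is $673.76; 5% of the post-interest balance is now below $35.00, so the flat $35.00 minimum applies from here.
From month 88 a fixed $35.00 at rate r clears $673.76 in 25 more payments. Total: 87 + 25 = 112 months.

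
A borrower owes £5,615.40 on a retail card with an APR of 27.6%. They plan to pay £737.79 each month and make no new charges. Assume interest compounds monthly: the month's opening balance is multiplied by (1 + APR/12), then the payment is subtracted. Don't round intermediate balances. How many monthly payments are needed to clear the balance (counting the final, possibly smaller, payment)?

Monthly rate r = 27.6%/12 = 2.3% = 0.023.
Recurrence: B ← B·(1+r) − £737.79.
Month 1: interest £129.15; balance after payment £5,006.76.
Month 2: interest £115.16; balance after payment £4,384.13.
Closed form: n = −ln(1 − rB₀/P)/ln(1+r) = −ln(0.82494)/ln(1.023) ≈ 8.463, so the balance reaches zero during payment 9.

9 payments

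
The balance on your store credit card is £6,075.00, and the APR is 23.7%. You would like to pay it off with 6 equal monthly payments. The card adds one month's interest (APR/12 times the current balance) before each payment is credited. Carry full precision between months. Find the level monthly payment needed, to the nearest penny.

Monthly rate r = 23.7%/12 = 1.975% = 0.01975.
Level-payment amortization: P = B₀·r / (1 − (1+r)^(−n)) = 6075.00·0.01975 / (1 − 1.01975^(−6)).
Denominator 1 − (1+r)^(−6) = 0.110721657.
P = 119.981 / 0.110721657 ≈ 1083.63.

£1,083.63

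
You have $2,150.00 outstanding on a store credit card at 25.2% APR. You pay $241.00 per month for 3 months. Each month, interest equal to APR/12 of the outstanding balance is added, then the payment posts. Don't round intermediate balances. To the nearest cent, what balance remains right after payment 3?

$1,550.03

Monthly rate r = 25.2%/12 = 2.1% = 0.021.
Each month: B ← B·(1+r) − $241.00.
Month 1: interest $45.15; balance after payment $1,954.15.
Month 2: interest $41.04; balance after payment $1,754.19.
Month 3: interest $36.84; balance after payment $1,550.03.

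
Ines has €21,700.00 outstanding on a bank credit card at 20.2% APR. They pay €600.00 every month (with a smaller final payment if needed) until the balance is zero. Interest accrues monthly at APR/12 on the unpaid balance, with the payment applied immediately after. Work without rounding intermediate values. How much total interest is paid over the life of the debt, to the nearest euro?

€12,035

Monthly rate r = 20.2%/12 = 1.68333% = 0.0168333.
Payoff takes n = ⌈−ln(1 − rB₀/P)/ln(1+r)⌉ = ⌈56.223⌉ = 57 payments; the last is €134.94.
Total paid = 56·€600.00 + €134.94 = €33,734.94.
Total interest = total paid − principal = €33,734.94 − €21,700.00 = €12,034.94.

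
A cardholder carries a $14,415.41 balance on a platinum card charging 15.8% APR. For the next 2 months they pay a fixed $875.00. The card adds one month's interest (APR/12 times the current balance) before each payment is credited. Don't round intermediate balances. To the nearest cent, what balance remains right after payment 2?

Monthly rate r = 15.8%/12 = 1.31667% = 0.0131667.
Each month: B ← B·(1+r) − $875.00.
Month 1: interest $189.80; balance after payment $13,730.21.
Month 2: interest $180.78; balance after payment $13,035.99.

$13,035.99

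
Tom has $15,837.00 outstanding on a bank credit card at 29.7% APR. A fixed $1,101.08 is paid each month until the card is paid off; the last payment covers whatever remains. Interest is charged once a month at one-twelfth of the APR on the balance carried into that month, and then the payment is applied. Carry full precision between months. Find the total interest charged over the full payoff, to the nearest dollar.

Monthly rate r = 29.7%/12 = 2.475% = 0.02475.
Payoff takes n = ⌈−ln(1 − rB₀/P)/ln(1+r)⌉ = ⌈17.998⌉ = 18 payments; the last is $1,099.03.
Total paid = 17·$1,101.08 + $1,099.03 = $19,817.39.
Total interest = total paid − principal = $19,817.39 − $15,837.00 = $3,980.39.

$3,980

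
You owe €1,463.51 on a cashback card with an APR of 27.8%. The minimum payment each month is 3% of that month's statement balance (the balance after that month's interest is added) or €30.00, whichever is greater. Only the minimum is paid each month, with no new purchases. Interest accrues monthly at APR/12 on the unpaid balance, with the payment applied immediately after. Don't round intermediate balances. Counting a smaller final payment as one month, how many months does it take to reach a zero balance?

115 months

Monthly rate r = 27.8%/12 = 2.31667% = 0.0231667.
While 3% of the post-interest balance exceeds €30.00, each month B ← (B·(1+r))·(1 − 0.03), i.e. B shrinks by the factor (1+r)·0.97 = 0.99247.
This holds for months 1–54. Entering month 55 the balance is €973.14; 3% of the post-interest balance is now below €30.00, so the flat €30.00 minimum applies from here.
From month 55 a fixed €30.00 at rate r clears €973.14 in 61 more payments. Total: 54 + 61 = 115 months.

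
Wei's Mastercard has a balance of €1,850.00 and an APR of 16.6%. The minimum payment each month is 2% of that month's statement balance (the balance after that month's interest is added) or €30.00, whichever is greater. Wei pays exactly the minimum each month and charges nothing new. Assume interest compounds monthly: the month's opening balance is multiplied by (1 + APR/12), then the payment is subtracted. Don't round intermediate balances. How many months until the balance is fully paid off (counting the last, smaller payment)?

119 months

Monthly rate r = 16.6%/12 = 1.38333% = 0.0138333.
While 2% of the post-interest balance exceeds €30.00, each month B ← (B·(1+r))·(1 − 0.02), i.e. B shrinks by the factor (1+r)·0.98 = 0.99356.
This holds for months 1–35. Entering month 36 the balance is €1,475.41; 2% of the post-interest balance is now below €30.00, so the flat €30.00 minimum applies from here.
From month 36 a fixed €30.00 at rate r clears €1,475.41 in 84 more payments. Total: 35 + 84 = 119 months.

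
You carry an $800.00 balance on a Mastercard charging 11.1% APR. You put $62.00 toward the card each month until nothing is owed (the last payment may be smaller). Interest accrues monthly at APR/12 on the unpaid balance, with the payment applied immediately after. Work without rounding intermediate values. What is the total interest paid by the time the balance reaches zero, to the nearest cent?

$55.90

Monthly rate r = 11.1%/12 = 0.925% = 0.00925.
Payoff takes n = ⌈−ln(1 − rB₀/P)/ln(1+r)⌉ = ⌈13.804⌉ = 14 payments; the last is $49.90.
Total paid = 13·$62.00 + $49.90 = $855.90.
Total interest = total paid − principal = $855.90 − $800.00 = $55.90.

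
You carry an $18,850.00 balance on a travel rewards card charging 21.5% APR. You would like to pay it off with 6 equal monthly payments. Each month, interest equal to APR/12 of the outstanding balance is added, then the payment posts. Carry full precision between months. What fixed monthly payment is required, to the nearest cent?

$3,341.59

Monthly rate r = 21.5%/12 = 1.79167% = 0.0179167.
Level-payment amortization: P = B₀·r / (1 − (1+r)^(−n)) = 18850.00·0.0179167 / (1 − 1.01792^(−6)).
Denominator 1 − (1+r)^(−6) = 0.101068398.
P = 337.729 / 0.101068398 ≈ 3341.59.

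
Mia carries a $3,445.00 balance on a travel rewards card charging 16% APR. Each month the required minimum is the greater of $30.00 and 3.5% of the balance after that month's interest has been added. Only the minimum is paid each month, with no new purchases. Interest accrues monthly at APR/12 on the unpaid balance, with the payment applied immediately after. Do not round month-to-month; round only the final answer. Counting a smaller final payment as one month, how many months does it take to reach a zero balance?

Monthly rate r = 16%/12 = 1.33333% = 0.0133333.
While 3.5% of the post-interest balance exceeds $30.00, each month B ← (B·(1+r))·(1 − 0.035), i.e. B shrinks by the factor (1+r)·0.965 = 0.97787.
This holds for months 1–63. Entering month 64 the balance is $841.02; 3.5% of the post-interest balance is now below $30.00, so the flat $30.00 minimum applies from here.
From month 64 a fixed $30.00 at rate r clears $841.02 in 36 more payments. Total: 63 + 36 = 99 months.

99 months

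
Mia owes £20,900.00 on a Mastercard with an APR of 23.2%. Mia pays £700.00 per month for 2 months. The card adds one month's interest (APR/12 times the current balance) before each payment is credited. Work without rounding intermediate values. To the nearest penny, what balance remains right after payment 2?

Monthly rate r = 23.2%/12 = 1.93333% = 0.0193333.
Each month: B ← B·(1+r) − £700.00.
Month 1: interest £404.07; balance after payment £20,604.07.
Month 2: interest £398.35; balance after payment £20,302.41.

£20,302.41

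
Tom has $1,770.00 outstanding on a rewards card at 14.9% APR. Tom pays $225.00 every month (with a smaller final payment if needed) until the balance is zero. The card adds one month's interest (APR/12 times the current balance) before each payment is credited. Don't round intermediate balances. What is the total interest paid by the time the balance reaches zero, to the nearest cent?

$104.37

Monthly rate r = 14.9%/12 = 1.24167% = 0.0124167.
Payoff takes n = ⌈−ln(1 − rB₀/P)/ln(1+r)⌉ = ⌈8.329⌉ = 9 payments; the last is $74.37.
Total paid = 8·$225.00 + $74.37 = $1,874.37.
Total interest = total paid − principal = $1,874.37 − $1,770.00 = $104.37.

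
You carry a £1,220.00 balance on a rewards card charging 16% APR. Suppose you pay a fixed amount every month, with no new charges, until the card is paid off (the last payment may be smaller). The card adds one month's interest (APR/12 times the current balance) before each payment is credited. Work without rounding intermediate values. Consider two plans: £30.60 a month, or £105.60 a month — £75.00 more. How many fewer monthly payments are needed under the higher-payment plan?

45 fewer payments

Monthly rate r = 16%/12 = 1.33333% = 0.0133333.
At £30.60/mo: n = ⌈−ln(1 − rB₀/P)/ln(1+r)⌉ = 58 payments (last £7.97); total interest = total paid − £1,220.00 = £532.17.
At £105.60/mo: 13 payments (last £66.66); total interest £113.86.
Payments saved = 58 − 13 = 45.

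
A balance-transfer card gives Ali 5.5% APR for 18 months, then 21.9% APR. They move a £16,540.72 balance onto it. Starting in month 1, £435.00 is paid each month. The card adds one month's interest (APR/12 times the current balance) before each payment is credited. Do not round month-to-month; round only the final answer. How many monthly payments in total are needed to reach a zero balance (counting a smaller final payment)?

48 payments

Promo months 1–18 at r₀ = 5.5%/12 = 0.00458333; months 19+ at r₁ = 21.9%/12 = 0.01825.
After month 18: iterate B ← B·(1+r₀) − £435.00 for 18 months → £9,817.18.
Then at r₁ with £435.00/mo: n₂ = −ln(1 − r₁·B/P)/ln(1+r₁) ≈ 29.35 → 30 more payments.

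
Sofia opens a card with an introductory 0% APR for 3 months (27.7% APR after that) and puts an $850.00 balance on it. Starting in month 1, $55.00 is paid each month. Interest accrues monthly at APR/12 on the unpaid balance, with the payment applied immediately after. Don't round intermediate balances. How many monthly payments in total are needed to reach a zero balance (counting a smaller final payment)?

Promo months 1–3 at r₀ = 0%/12 = 0; months 4+ at r₁ = 27.7%/12 = 0.0230833.
After month 3 (no interest yet): B = $850.00 − 3·$55.00 = $685.00.
Then at r₁ with $55.00/mo: n₂ = −ln(1 − r₁·B/P)/ln(1+r₁) ≈ 14.85 → 15 more payments.

18 months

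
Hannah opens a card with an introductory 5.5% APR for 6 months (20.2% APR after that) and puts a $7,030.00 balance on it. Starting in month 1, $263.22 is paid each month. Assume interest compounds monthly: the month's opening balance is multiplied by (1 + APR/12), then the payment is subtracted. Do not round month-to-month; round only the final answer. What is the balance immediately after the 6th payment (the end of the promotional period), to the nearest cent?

$5,628.03

Promo months 1–6 at r₀ = 5.5%/12 = 0.00458333; months 7+ at r₁ = 20.2%/12 = 0.0168333.
After month 6: iterate B ← B·(1+r₀) − $263.22 for 6 months → $5,628.03.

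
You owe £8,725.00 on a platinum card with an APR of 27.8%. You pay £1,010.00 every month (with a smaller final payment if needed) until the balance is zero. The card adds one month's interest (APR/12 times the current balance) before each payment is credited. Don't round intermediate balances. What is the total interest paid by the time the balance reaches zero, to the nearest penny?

Monthly rate r = 27.8%/12 = 2.31667% = 0.0231667.
Payoff takes n = ⌈−ln(1 − rB₀/P)/ln(1+r)⌉ = ⌈9.750⌉ = 10 payments; the last is £759.89.
Total paid = 9·£1,010.00 + £759.89 = £9,849.89.
Total interest = total paid − principal = £9,849.89 − £8,725.00 = £1,124.89.

£1,124.89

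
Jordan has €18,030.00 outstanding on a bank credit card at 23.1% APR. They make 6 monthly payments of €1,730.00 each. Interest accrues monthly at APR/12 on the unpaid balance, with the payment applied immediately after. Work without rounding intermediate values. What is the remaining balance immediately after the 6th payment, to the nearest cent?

Monthly rate r = 23.1%/12 = 1.925% = 0.01925.
Each month: B ← B·(1+r) − €1,730.00.
Month 1: interest €347.08; balance after payment €16,647.08.
Month 2: interest €320.46; balance after payment €15,237.53.
Month 3: interest €293.32; balance after payment €13,800.86.
Month 4: interest €265.67; balance after payment €12,336.52.
Month 5: interest €237.48; balance after payment €10,844.00.
Month 6: interest €208.75; balance after payment €9,322.75.

€9,322.75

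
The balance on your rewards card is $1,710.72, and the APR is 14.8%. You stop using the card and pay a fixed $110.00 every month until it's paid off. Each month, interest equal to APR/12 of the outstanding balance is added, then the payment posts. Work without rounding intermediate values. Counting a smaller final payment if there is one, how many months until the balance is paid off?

Monthly rate r = 14.8%/12 = 1.23333% = 0.0123333.
Recurrence: B ← B·(1+r) − $110.00.
Month 1: interest $21.10; balance after payment $1,621.82.
Month 2: interest $20.00; balance after payment $1,531.82.
Closed form: n = −ln(1 − rB₀/P)/ln(1+r) = −ln(0.80819)/ln(1.01233) ≈ 17.373, so the balance reaches zero during payment 18.

18 months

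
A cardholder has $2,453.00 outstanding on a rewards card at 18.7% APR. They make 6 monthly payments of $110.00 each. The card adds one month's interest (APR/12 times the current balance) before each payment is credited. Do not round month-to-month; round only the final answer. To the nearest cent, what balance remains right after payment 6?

$2,005.23

Monthly rate r = 18.7%/12 = 1.55833% = 0.0155833.
Each month: B ← B·(1+r) − $110.00.
Month 1: interest $38.23; balance after payment $2,381.23.
Month 2: interest $37.11; balance after payment $2,308.33.
Month 3: interest $35.97; balance after payment $2,234.30.
Month 4: interest $34.82; balance after payment $2,159.12.
Month 5: interest $33.65; balance after payment $2,082.77.
Month 6: interest $32.46; balance after payment $2,005.23.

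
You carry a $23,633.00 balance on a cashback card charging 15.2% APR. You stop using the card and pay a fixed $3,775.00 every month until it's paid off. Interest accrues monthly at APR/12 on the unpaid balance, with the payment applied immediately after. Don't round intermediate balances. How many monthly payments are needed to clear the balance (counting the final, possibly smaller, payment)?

7 months

Monthly rate r = 15.2%/12 = 1.26667% = 0.0126667.
Recurrence: B ← B·(1+r) − $3,775.00.
Month 1: interest $299.35; balance after payment $20,157.35.
Month 2: interest $255.33; balance after payment $16,637.68.
Closed form: n = −ln(1 − rB₀/P)/ln(1+r) = −ln(0.9207)/ln(1.01267) ≈ 6.564, so the balance reaches zero during payment 7.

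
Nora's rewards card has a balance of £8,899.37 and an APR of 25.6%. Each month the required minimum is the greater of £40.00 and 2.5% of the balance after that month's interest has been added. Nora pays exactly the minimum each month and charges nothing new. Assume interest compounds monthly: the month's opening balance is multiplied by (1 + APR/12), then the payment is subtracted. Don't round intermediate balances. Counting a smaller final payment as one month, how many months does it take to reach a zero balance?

499 months

Monthly rate r = 25.6%/12 = 2.13333% = 0.0213333.
While 2.5% of the post-interest balance exceeds £40.00, each month B ← (B·(1+r))·(1 − 0.025), i.e. B shrinks by the factor (1+r)·0.975 = 0.9958.
This holds for months 1–413. Entering month 414 the balance is £1,564.75; 2.5% of the post-interest balance is now below £40.00, so the flat £40.00 minimum applies from here.
From month 414 a fixed £40.00 at rate r clears £1,564.75 in 86 more payments. Total: 413 + 86 = 499 months.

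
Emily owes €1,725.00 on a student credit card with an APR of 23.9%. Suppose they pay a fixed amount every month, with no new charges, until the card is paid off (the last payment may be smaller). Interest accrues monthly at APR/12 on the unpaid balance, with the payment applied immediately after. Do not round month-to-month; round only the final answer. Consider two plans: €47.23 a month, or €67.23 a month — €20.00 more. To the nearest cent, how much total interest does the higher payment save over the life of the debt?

€673.91

Monthly rate r = 23.9%/12 = 1.99167% = 0.0199167.
At €47.23/mo: n = ⌈−ln(1 − rB₀/P)/ln(1+r)⌉ = 66 payments (last €43.10); total interest = total paid − €1,725.00 = €1,388.05.
At €67.23/mo: 37 payments (last €18.86); total interest €714.14.
Interest saved = €1,388.05 − €714.14 = €673.91.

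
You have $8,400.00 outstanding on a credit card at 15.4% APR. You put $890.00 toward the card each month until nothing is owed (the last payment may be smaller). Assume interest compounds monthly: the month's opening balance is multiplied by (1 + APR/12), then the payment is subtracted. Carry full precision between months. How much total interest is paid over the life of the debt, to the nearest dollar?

Monthly rate r = 15.4%/12 = 1.28333% = 0.0128333.
Payoff takes n = ⌈−ln(1 − rB₀/P)/ln(1+r)⌉ = ⌈10.125⌉ = 11 payments; the last is $111.89.
Total paid = 10·$890.00 + $111.89 = $9,011.89.
Total interest = total paid − principal = $9,011.89 − $8,400.00 = $611.89.

$612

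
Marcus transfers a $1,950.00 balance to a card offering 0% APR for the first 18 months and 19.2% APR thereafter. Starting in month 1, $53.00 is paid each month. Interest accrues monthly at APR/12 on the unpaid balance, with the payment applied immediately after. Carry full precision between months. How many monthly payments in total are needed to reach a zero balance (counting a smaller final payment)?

Promo months 1–18 at r₀ = 0%/12 = 0; months 19+ at r₁ = 19.2%/12 = 0.016.
After month 18 (no interest yet): B = $1,950.00 − 18·$53.00 = $996.00.
Then at r₁ with $53.00/mo: n₂ = −ln(1 − r₁·B/P)/ln(1+r₁) ≈ 22.53 → 23 more payments.

41 payments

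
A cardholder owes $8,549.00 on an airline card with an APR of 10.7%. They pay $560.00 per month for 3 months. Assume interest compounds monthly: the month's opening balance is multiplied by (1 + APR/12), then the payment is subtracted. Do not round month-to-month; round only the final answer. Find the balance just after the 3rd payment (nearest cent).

$7,084.71

Monthly rate r = 10.7%/12 = 0.891667% = 0.00891667.
Each month: B ← B·(1+r) − $560.00.
Month 1: interest $76.23; balance after payment $8,065.23.
Month 2: interest $71.91; balance after payment $7,577.14.
Month 3: interest $67.56; balance after payment $7,084.71.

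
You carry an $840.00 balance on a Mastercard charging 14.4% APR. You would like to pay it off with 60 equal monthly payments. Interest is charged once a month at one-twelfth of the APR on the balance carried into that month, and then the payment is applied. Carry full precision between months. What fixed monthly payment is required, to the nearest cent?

Monthly rate r = 14.4%/12 = 1.2% = 0.012.
Level-payment amortization: P = B₀·r / (1 − (1+r)^(−n)) = 840.00·0.012 / (1 − 1.012^(−60)).
Denominator 1 − (1+r)^(−60) = 0.51115717.
P = 10.08 / 0.51115717 ≈ 19.72.

$19.72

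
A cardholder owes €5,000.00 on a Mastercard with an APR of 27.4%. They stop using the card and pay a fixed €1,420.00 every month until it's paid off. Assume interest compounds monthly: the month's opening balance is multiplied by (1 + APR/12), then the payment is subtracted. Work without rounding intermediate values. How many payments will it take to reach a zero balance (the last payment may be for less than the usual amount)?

Monthly rate r = 27.4%/12 = 2.28333% = 0.0228333.
Recurrence: B ← B·(1+r) − €1,420.00.
Month 1: interest €114.17; balance after payment €3,694.17.
Month 2: interest €84.35; balance after payment €2,358.52.
Month 3: interest €53.85; balance after payment €992.37.
Month 4: interest €22.66; balance after payment €0.00.

4 months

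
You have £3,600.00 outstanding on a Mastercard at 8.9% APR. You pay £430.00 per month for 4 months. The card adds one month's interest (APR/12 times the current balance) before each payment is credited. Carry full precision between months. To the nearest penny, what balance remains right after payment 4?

Monthly rate r = 8.9%/12 = 0.741667% = 0.00741667.
Each month: B ← B·(1+r) − £430.00.
Month 1: interest £26.70; balance after payment £3,196.70.
Month 2: interest £23.71; balance after payment £2,790.41.
Month 3: interest £20.70; balance after payment £2,381.10.
Month 4: interest £17.66; balance after payment £1,968.76.

£1,968.76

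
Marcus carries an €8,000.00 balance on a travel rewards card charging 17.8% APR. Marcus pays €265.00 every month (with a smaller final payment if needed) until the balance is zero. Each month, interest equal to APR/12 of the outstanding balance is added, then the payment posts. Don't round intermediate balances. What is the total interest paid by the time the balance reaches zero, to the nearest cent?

Monthly rate r = 17.8%/12 = 1.48333% = 0.0148333.
Payoff takes n = ⌈−ln(1 − rB₀/P)/ln(1+r)⌉ = ⌈40.331⌉ = 41 payments; the last is €88.02.
Total paid = 40·€265.00 + €88.02 = €10,688.02.
Total interest = total paid − principal = €10,688.02 − €8,000.00 = €2,688.02.

€2,688.02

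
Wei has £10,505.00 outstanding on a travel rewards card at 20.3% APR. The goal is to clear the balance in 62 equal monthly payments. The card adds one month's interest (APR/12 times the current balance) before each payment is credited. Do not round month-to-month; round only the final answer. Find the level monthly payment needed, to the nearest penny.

£274.85

Monthly rate r = 20.3%/12 = 1.69167% = 0.0169167.
Level-payment amortization: P = B₀·r / (1 − (1+r)^(−n)) = 10505.00·0.0169167 / (1 − 1.01692^(−62)).
Denominator 1 − (1+r)^(−62) = 0.646566789.
P = 177.71 / 0.646566789 ≈ 274.85.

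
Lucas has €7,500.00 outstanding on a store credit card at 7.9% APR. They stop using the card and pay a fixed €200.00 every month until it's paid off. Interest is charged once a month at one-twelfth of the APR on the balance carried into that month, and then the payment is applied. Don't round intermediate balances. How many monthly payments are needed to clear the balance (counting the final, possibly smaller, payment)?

Monthly rate r = 7.9%/12 = 0.658333% = 0.00658333.
Recurrence: B ← B·(1+r) − €200.00.
Month 1: interest €49.38; balance after payment €7,349.38.
Month 2: interest €48.38; balance after payment €7,197.76.
Closed form: n = −ln(1 − rB₀/P)/ln(1+r) = −ln(0.75313)/ln(1.00658) ≈ 43.209, so the balance reaches zero during payment 44.

44 payments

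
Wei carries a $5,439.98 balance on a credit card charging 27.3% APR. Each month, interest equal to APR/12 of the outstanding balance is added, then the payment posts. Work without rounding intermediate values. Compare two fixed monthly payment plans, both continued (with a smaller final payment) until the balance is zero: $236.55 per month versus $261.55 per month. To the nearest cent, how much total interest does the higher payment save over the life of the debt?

$335.99

Monthly rate r = 27.3%/12 = 2.275% = 0.02275.
At $236.55/mo: n = ⌈−ln(1 − rB₀/P)/ln(1+r)⌉ = 33 payments (last $218.76); total interest = total paid − $5,439.98 = $2,348.38.
At $261.55/mo: 29 payments (last $128.97); total interest $2,012.39.
Interest saved = $2,348.38 − $2,012.39 = $335.99.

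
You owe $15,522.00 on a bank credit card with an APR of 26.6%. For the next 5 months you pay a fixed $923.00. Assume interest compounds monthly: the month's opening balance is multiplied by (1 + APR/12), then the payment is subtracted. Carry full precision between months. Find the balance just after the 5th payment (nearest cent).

$12,496.15

Monthly rate r = 26.6%/12 = 2.21667% = 0.0221667.
Each month: B ← B·(1+r) − $923.00.
Month 1: interest $344.07; balance after payment $14,943.07.
Month 2: interest $331.24; balance after payment $14,351.31.
Month 3: interest $318.12; balance after payment $13,746.43.
Month 4: interest $304.71; balance after payment $13,128.14.
Month 5: interest $291.01; balance after payment $12,496.15.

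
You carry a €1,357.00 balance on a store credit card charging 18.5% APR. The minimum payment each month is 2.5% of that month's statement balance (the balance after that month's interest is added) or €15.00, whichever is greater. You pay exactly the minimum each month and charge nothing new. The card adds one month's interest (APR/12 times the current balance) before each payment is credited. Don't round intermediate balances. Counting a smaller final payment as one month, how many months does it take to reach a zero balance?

145 months

Monthly rate r = 18.5%/12 = 1.54167% = 0.0154167.
While 2.5% of the post-interest balance exceeds €15.00, each month B ← (B·(1+r))·(1 − 0.025), i.e. B shrinks by the factor (1+r)·0.975 = 0.99003.
This holds for months 1–83. Entering month 84 the balance is €590.80; 2.5% of the post-interest balance is now below €15.00, so the flat €15.00 minimum applies from here.
From month 84 a fixed €15.00 at rate r clears €590.80 in 62 more payments. Total: 83 + 62 = 145 months.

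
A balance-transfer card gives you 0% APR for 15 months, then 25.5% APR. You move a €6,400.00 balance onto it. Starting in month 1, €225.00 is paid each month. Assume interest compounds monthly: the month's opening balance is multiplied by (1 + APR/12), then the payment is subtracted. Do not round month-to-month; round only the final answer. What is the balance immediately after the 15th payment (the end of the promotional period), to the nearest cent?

€3,025.00

Promo months 1–15 at r₀ = 0%/12 = 0; months 16+ at r₁ = 25.5%/12 = 0.02125.
After month 15 (no interest yet): B = €6,400.00 − 15·€225.00 = €3,025.00.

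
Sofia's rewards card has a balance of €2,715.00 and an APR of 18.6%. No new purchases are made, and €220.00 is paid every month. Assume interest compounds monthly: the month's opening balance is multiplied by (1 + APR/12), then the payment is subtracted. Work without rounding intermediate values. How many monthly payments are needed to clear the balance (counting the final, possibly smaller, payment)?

Monthly rate r = 18.6%/12 = 1.55% = 0.0155.
Recurrence: B ← B·(1+r) − €220.00.
Month 1: interest €42.08; balance after payment €2,537.08.
Month 2: interest €39.32; balance after payment €2,356.41.
Closed form: n = −ln(1 − rB₀/P)/ln(1+r) = −ln(0.80872)/ln(1.0155) ≈ 13.803, so the balance reaches zero during payment 14.

14 months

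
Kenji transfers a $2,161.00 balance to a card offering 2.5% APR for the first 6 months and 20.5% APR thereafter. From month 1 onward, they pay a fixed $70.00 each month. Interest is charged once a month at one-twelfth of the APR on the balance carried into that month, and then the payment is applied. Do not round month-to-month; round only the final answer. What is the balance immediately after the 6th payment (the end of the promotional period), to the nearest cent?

$1,765.96

Promo months 1–6 at r₀ = 2.5%/12 = 0.00208333; months 7+ at r₁ = 20.5%/12 = 0.0170833.
After month 6: iterate B ← B·(1+r₀) − $70.00 for 6 months → $1,765.96.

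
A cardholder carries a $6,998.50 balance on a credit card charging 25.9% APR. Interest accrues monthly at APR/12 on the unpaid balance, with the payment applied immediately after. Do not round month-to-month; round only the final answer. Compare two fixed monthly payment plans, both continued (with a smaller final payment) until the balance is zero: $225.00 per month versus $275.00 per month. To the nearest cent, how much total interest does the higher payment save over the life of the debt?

Monthly rate r = 25.9%/12 = 2.15833% = 0.0215833.
At $225.00/mo: n = ⌈−ln(1 − rB₀/P)/ln(1+r)⌉ = 53 payments (last $24.80); total interest = total paid − $6,998.50 = $4,726.30.
At $275.00/mo: 38 payments (last $88.38); total interest $3,264.88.
Interest saved = $4,726.30 − $3,264.88 = $1,461.42.

$1,461.42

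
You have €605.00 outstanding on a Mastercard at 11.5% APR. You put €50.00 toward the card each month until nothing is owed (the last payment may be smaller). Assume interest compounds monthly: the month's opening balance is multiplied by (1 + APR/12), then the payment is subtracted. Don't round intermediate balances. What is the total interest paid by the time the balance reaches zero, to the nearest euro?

Monthly rate r = 11.5%/12 = 0.958333% = 0.00958333.
Payoff takes n = ⌈−ln(1 − rB₀/P)/ln(1+r)⌉ = ⌈12.923⌉ = 13 payments; the last is €46.14.
Total paid = 12·€50.00 + €46.14 = €646.14.
Total interest = total paid − principal = €646.14 − €605.00 = €41.14.

€41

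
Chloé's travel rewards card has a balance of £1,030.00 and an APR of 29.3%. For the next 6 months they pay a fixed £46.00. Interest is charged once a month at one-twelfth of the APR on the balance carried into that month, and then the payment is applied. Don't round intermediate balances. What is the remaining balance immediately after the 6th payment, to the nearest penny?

Monthly rate r = 29.3%/12 = 2.44167% = 0.0244167.
Each month: B ← B·(1+r) − £46.00.
Month 1: interest £25.15; balance after payment £1,009.15.
Month 2: interest £24.64; balance after payment £987.79.
Month 3: interest £24.12; balance after payment £965.91.
Month 4: interest £23.58; balance after payment £943.49.
Month 5: interest £23.04; balance after payment £920.53.
Month 6: interest £22.48; balance after payment £897.01.

£897.01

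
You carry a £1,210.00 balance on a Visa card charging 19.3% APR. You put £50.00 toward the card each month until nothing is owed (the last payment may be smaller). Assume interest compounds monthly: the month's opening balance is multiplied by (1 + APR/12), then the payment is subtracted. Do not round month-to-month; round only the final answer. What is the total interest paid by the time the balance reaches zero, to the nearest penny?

£335.01

Monthly rate r = 19.3%/12 = 1.60833% = 0.0160833.
Payoff takes n = ⌈−ln(1 − rB₀/P)/ln(1+r)⌉ = ⌈30.900⌉ = 31 payments; the last is £45.01.
Total paid = 30·£50.00 + £45.01 = £1,545.01.
Total interest = total paid − principal = £1,545.01 − £1,210.00 = £335.01.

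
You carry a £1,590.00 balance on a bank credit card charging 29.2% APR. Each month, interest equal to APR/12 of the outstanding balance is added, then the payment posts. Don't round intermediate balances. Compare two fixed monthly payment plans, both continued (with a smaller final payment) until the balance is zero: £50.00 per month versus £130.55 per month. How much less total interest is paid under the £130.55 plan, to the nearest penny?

£1,182.22

Monthly rate r = 29.2%/12 = 2.43333% = 0.0243333.
At £50.00/mo: n = ⌈−ln(1 − rB₀/P)/ln(1+r)⌉ = 62 payments (last £41.21); total interest = total paid − £1,590.00 = £1,501.21.
At £130.55/mo: 15 payments (last £81.29); total interest £318.99.
Interest saved = £1,501.21 − £318.99 = £1,182.22.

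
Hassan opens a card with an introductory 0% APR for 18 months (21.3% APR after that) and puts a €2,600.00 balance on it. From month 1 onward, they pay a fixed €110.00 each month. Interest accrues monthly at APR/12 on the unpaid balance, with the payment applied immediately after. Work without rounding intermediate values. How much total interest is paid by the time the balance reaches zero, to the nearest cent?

€39.04

Promo months 1–18 at r₀ = 0%/12 = 0; months 19+ at r₁ = 21.3%/12 = 0.01775.
After month 18 (no interest yet): B = €2,600.00 − 18·€110.00 = €620.00.
Then at r₁ with €110.00/mo: n₂ = −ln(1 − r₁·B/P)/ln(1+r₁) ≈ 5.99 → 6 more payments.
Total paid = 23·€110.00 + €109.04 = €2,639.04; interest = €2,639.04 − €2,600.00 = €39.04.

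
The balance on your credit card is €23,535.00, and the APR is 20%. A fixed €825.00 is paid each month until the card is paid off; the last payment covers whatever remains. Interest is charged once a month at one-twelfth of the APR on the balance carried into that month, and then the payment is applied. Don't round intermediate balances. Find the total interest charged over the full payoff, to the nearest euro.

Monthly rate r = 20%/12 = 1.66667% = 0.0166667.
Payoff takes n = ⌈−ln(1 − rB₀/P)/ln(1+r)⌉ = ⌈39.035⌉ = 40 payments; the last is €29.20.
Total paid = 39·€825.00 + €29.20 = €32,204.20.
Total interest = total paid − principal = €32,204.20 − €23,535.00 = €8,669.20.

€8,669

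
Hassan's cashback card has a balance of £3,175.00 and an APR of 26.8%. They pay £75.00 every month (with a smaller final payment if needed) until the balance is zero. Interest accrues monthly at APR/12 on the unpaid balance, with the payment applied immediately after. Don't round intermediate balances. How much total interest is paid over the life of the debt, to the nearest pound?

£6,701

Monthly rate r = 26.8%/12 = 2.23333% = 0.0223333.
Payoff takes n = ⌈−ln(1 − rB₀/P)/ln(1+r)⌉ = ⌈131.682⌉ = 132 payments; the last is £51.32.
Total paid = 131·£75.00 + £51.32 = £9,876.32.
Total interest = total paid − principal = £9,876.32 − £3,175.00 = £6,701.32.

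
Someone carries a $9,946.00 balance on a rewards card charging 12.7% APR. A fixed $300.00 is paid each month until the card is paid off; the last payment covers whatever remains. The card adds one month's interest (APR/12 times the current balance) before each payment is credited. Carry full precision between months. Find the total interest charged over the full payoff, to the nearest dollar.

$2,368

Monthly rate r = 12.7%/12 = 1.05833% = 0.0105833.
Payoff takes n = ⌈−ln(1 − rB₀/P)/ln(1+r)⌉ = ⌈41.047⌉ = 42 payments; the last is $14.03.
Total paid = 41·$300.00 + $14.03 = $12,314.03.
Total interest = total paid − principal = $12,314.03 − $9,946.00 = $2,368.03.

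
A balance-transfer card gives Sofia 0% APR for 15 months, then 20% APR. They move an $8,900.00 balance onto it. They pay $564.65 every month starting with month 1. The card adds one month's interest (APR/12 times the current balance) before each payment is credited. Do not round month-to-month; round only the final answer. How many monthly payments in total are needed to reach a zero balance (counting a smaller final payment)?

Promo months 1–15 at r₀ = 0%/12 = 0; months 16+ at r₁ = 20%/12 = 0.0166667.
After month 15 (no interest yet): B = $8,900.00 − 15·$564.65 = $430.25.
Then at r₁ with $564.65/mo: n₂ = −ln(1 − r₁·B/P)/ln(1+r₁) ≈ 0.77 → 1 more payments.

16 payments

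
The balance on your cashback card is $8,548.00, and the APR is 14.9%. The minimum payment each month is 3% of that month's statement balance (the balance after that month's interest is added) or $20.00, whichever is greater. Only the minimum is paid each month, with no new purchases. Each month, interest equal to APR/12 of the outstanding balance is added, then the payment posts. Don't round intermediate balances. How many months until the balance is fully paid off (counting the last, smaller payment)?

Monthly rate r = 14.9%/12 = 1.24167% = 0.0124167.
While 3% of the post-interest balance exceeds $20.00, each month B ← (B·(1+r))·(1 − 0.03), i.e. B shrinks by the factor (1+r)·0.97 = 0.98204.
This holds for months 1–142. Entering month 143 the balance is $652.33; 3% of the post-interest balance is now below $20.00, so the flat $20.00 minimum applies from here.
From month 143 a fixed $20.00 at rate r clears $652.33 in 43 more payments. Total: 142 + 43 = 185 months.

185 months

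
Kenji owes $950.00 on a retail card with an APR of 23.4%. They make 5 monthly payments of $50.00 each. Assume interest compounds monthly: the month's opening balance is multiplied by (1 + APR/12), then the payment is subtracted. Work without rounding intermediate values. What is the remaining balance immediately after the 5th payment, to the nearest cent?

$786.37

Monthly rate r = 23.4%/12 = 1.95% = 0.0195.
Each month: B ← B·(1+r) − $50.00.
Month 1: interest $18.52; balance after payment $918.52.
Month 2: interest $17.91; balance after payment $886.44.
Month 3: interest $17.29; balance after payment $853.72.
Month 4: interest $16.65; balance after payment $820.37.
Month 5: interest $16.00; balance after payment $786.37.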